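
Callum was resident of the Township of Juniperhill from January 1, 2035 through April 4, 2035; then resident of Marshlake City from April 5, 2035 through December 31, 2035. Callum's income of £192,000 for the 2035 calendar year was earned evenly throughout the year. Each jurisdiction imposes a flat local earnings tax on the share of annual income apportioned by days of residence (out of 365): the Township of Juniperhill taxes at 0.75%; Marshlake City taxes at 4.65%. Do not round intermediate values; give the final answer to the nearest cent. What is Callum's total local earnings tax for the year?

£6,999.58

The Township of Juniperhill, January 1 – April 4, 2035: 94 days → £192,000 × 0.75% × 94/365 = £370.8493
Marshlake City, April 5 – December 31, 2035: 271 days → £192,000 × 4.65% × 271/365 = £6,628.7342
Total = £6,999.5836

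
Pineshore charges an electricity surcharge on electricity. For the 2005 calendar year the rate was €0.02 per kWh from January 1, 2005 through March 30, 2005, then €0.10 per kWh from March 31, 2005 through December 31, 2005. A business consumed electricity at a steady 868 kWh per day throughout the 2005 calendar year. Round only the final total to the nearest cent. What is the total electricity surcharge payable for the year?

January 1 – March 30, 2005: 89 days × 868 kWh/day = 77,252 kWh at €0.02/kWh → €1545.04
March 31 – December 31, 2005: 276 days × 868 kWh/day = 239,568 kWh at €0.10/kWh → €23956.80

€25501.84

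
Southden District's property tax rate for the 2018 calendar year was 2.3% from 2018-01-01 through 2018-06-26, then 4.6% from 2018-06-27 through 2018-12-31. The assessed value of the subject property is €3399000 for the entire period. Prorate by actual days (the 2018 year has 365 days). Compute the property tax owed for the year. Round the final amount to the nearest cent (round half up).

2018-01-01 to 2018-06-26: 177 days at 2.3% → €3399000 × 2.3% × 177/365 = €37910.4904
2018-06-27 to 2018-12-31: 188 days at 4.6% → €3399000 × 4.6% × 188/365 = €80533.0192
Total = €118443.5096

€118443.51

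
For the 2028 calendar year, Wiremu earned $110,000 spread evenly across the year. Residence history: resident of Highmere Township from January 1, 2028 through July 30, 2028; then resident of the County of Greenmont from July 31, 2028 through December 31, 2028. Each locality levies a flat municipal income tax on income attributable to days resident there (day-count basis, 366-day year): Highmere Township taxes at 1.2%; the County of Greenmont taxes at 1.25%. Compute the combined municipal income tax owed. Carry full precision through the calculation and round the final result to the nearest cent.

$1,343.14

Highmere Township, January 1 – July 30, 2028: 212 days → $110,000 × 1.2% × 212/366 = $764.5902
The County of Greenmont, July 31 – December 31, 2028: 154 days → $110,000 × 1.25% × 154/366 = $578.5519
Total = $1,343.1421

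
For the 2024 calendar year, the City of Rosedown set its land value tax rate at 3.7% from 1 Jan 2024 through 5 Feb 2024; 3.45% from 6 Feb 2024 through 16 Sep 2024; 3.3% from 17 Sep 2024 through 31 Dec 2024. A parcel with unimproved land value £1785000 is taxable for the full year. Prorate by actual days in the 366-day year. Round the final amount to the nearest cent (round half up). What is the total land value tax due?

1 Jan – 5 Feb 2024: 36 days at 3.7% → £1785000 × 3.7% × 36/366 = £6496.2295
6 Feb – 16 Sep 2024: 224 days at 3.45% → £1785000 × 3.45% × 224/366 = £37689.8361
17 Sep – 31 Dec 2024: 106 days at 3.3% → £1785000 × 3.3% × 106/366 = £17059.9180
Total = £61245.9836

£61245.98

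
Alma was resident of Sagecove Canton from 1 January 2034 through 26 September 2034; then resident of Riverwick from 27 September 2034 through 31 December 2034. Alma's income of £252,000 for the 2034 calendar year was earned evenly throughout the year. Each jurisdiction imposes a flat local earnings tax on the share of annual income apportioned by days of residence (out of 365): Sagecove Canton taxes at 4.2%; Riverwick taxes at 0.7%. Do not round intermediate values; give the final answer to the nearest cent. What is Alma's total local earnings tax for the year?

£8,264.22

Sagecove Canton, 1 January – 26 September 2034: 269 days → £252,000 × 4.2% × 269/365 = £7,800.2630
Riverwick, 27 September – 31 December 2034: 96 days → £252,000 × 0.7% × 96/365 = £463.9562
Total = £8,264.2192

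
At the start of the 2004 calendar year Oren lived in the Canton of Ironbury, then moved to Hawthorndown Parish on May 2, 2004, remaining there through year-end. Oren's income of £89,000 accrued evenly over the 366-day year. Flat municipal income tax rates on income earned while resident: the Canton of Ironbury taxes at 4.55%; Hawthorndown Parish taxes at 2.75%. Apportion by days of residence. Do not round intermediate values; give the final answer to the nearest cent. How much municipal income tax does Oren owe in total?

The Canton of Ironbury, January 1 – May 1, 2004: 122 days → £89,000 × 4.55% × 122/366 = £1,349.8333
Hawthorndown Parish, May 2 – December 31, 2004: 244 days → £89,000 × 2.75% × 244/366 = £1,631.6667
Total = £2,981.5000

£2,981.50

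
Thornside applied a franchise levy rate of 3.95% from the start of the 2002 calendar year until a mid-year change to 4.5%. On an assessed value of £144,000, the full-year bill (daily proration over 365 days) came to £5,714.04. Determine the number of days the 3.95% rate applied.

353 days

Let d = days at the first rate; then 365 − d days at the second rate.
£144,000 × [3.95%·d + 4.5%·(365−d)] / 365 = £5,714.04
Solving gives d = 353, so the new rate took effect on December 20, 2002.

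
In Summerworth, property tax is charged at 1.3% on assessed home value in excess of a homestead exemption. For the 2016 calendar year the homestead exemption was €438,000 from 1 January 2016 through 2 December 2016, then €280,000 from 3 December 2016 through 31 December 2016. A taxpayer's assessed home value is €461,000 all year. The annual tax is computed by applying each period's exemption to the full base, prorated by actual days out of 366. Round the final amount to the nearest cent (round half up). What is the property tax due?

€461.75

1 January – 2 December 2016: 337 days, exemption €438,000 → (€461,000 − €438,000) × 1.3% × 337/366 = €275.3087
3 December – 31 December 2016: 29 days, exemption €280,000 → (€461,000 − €280,000) × 1.3% × 29/366 = €186.4399
Total = €461.7486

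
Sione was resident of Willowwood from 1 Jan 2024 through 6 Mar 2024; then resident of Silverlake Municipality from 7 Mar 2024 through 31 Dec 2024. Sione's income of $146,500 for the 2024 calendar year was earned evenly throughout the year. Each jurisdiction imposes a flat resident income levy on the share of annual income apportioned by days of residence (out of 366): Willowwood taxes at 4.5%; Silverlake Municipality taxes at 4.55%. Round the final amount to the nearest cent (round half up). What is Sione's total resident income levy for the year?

$6,652.54

Willowwood, 1 Jan – 6 Mar 2024: 66 days → $146,500 × 4.5% × 66/366 = $1,188.8115
Silverlake Municipality, 7 Mar – 31 Dec 2024: 300 days → $146,500 × 4.55% × 300/366 = $5,463.7295
Total = $6,652.5410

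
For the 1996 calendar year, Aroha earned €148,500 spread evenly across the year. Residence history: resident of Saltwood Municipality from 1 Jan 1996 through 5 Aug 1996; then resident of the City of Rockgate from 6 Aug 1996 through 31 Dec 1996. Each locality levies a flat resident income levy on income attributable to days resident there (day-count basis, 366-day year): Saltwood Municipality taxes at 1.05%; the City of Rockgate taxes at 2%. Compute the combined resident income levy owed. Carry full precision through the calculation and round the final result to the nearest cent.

Saltwood Municipality, 1 Jan – 5 Aug 1996: 218 days → €148,500 × 1.05% × 218/366 = €928.7336
The City of Rockgate, 6 Aug – 31 Dec 1996: 148 days → €148,500 × 2% × 148/366 = €1,200.9836
Total = €2,129.7172

€2,129.72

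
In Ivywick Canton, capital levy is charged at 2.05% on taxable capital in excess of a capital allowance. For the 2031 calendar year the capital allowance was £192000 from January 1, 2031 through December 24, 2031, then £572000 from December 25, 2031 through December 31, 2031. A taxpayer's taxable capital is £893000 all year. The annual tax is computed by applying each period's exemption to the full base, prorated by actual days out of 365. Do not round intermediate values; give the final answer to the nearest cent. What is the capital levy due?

£14221.10

January 1 – December 24, 2031: 358 days, exemption £192000 → (£893000 − £192000) × 2.05% × 358/365 = £14094.9014
December 25 – December 31, 2031: 7 days, exemption £572000 → (£893000 − £572000) × 2.05% × 7/365 = £126.2014
Total = £14221.1027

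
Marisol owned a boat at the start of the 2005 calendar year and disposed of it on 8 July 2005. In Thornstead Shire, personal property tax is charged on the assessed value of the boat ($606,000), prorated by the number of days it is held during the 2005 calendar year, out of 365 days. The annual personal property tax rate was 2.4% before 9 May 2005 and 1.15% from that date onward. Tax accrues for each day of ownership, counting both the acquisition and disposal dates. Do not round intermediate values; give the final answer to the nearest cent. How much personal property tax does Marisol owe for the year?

1 January – 8 May 2005: 128 days at 2.4% → $606,000 × 2.4% × 128/365 = $5,100.3616
9 May – 8 July 2005: 61 days at 1.15% → $606,000 × 1.15% × 61/365 = $1,164.6822
Total = $6,265.0438

$6,265.04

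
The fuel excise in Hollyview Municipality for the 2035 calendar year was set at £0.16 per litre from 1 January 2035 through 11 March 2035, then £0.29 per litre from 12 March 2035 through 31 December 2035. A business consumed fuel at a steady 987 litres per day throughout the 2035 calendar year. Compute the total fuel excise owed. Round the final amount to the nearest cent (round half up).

£95,492.25

1 January – 11 March 2035: 70 days × 987 litres/day = 69,090 litres at £0.16/litre → £11,054.40
12 March – 31 December 2035: 295 days × 987 litres/day = 291,165 litres at £0.29/litre → £84,437.85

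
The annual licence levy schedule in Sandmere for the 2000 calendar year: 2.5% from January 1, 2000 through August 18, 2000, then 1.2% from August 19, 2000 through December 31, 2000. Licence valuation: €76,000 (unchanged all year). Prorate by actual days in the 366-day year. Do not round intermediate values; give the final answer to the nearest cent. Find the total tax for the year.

January 1 – August 18, 2000: 231 days at 2.5% → €76,000 × 2.5% × 231/366 = €1,199.1803
August 19 – December 31, 2000: 135 days at 1.2% → €76,000 × 1.2% × 135/366 = €336.3934
Total = €1,535.5738

€1,535.57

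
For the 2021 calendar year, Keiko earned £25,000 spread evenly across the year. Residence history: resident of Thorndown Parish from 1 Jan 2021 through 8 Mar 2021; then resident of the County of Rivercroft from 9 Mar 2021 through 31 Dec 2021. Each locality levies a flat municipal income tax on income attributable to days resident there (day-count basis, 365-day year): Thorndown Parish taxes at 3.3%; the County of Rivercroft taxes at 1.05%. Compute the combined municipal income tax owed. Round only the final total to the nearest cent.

£365.75

Thorndown Parish, 1 Jan – 8 Mar 2021: 67 days → £25,000 × 3.3% × 67/365 = £151.4384
The County of Rivercroft, 9 Mar – 31 Dec 2021: 298 days → £25,000 × 1.05% × 298/365 = £214.3151
Total = £365.7534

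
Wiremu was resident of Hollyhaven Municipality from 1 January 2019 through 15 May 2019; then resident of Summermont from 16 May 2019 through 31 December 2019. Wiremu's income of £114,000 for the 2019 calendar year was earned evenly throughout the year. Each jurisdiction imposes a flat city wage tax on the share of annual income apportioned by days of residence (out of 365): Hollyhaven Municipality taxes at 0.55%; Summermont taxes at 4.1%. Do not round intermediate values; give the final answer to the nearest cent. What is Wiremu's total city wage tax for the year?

Hollyhaven Municipality, 1 January – 15 May 2019: 135 days → £114,000 × 0.55% × 135/365 = £231.9041
Summermont, 16 May – 31 December 2019: 230 days → £114,000 × 4.1% × 230/365 = £2,945.2603
Total = £3,177.1644

£3,177.16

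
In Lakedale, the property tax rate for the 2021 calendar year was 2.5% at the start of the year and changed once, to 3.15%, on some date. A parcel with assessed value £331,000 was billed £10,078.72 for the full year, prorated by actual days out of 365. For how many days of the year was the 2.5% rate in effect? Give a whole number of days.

59 days

Let d = days at the first rate; then 365 − d days at the second rate.
£331,000 × [2.5%·d + 3.15%·(365−d)] / 365 = £10,078.72
Solving gives d = 59, so the new rate took effect on March 1, 2021.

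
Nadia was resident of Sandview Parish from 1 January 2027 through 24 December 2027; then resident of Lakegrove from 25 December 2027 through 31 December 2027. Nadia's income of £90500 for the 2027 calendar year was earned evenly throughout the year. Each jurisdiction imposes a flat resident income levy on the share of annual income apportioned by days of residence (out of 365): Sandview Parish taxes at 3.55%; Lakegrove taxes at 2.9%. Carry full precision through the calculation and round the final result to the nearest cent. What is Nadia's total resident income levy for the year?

Sandview Parish, 1 January – 24 December 2027: 358 days → £90500 × 3.55% × 358/365 = £3151.1356
Lakegrove, 25 December – 31 December 2027: 7 days → £90500 × 2.9% × 7/365 = £50.3329
Total = £3201.4685

£3201.47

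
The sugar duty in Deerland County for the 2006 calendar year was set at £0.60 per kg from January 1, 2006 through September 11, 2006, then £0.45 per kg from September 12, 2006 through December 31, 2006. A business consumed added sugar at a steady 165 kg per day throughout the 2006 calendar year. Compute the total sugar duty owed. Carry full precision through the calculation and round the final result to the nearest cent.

£33,387.75

January 1 – September 11, 2006: 254 days × 165 kg/day = 41,910 kg at £0.60/kg → £25,146.00
September 12 – December 31, 2006: 111 days × 165 kg/day = 18,315 kg at £0.45/kg → £8,241.75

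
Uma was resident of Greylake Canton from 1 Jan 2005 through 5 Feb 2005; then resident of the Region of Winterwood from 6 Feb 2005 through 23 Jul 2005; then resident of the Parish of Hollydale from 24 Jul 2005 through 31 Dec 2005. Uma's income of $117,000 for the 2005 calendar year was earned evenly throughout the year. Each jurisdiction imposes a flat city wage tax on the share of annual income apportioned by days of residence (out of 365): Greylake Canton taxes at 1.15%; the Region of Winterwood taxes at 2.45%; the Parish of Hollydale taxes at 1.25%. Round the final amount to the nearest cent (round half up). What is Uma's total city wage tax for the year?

Greylake Canton, 1 Jan – 5 Feb 2005: 36 days → $117,000 × 1.15% × 36/365 = $132.7068
The Region of Winterwood, 6 Feb – 23 Jul 2005: 168 days → $117,000 × 2.45% × 168/365 = $1,319.3753
The Parish of Hollydale, 24 Jul – 31 Dec 2005: 161 days → $117,000 × 1.25% × 161/365 = $645.1027
Total = $2,097.1849

$2,097.18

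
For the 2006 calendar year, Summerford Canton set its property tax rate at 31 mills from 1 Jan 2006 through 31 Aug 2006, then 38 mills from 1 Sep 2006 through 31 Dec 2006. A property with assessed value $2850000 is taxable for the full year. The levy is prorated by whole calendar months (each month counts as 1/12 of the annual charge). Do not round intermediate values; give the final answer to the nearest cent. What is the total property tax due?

$95000.00

1 Jan – 31 Aug 2006: 8 months at 31 mills → $2850000 × 3.1% × 8/12 = $58900.0000
1 Sep – 31 Dec 2006: 4 months at 38 mills → $2850000 × 3.8% × 4/12 = $36100.0000
Total = $95000.0000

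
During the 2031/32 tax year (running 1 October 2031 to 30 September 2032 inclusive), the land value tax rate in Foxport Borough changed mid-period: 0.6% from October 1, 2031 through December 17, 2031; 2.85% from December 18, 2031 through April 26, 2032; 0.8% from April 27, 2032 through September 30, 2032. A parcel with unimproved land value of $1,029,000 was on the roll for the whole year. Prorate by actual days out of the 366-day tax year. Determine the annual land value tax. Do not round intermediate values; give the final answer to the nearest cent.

October 1 – December 17, 2031: 78 days at 0.6% → $1,029,000 × 0.6% × 78/366 = $1,315.7705
December 18, 2031 – April 26, 2032: 131 days at 2.85% → $1,029,000 × 2.85% × 131/366 = $10,496.6434
April 27 – September 30, 2032: 157 days at 0.8% → $1,029,000 × 0.8% × 157/366 = $3,531.2131
Total = $15,343.6270

$15,343.63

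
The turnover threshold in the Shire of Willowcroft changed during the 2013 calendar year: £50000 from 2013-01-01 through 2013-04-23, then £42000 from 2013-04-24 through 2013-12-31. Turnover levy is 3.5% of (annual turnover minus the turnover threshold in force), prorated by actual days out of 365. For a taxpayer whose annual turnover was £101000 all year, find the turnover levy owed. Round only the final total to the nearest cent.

£1978.32

2013-01-01 to 2013-04-23: 113 days, exemption £50000 → (£101000 − £50000) × 3.5% × 113/365 = £552.6164
2013-04-24 to 2013-12-31: 252 days, exemption £42000 → (£101000 − £42000) × 3.5% × 252/365 = £1425.6986
Total = £1978.3151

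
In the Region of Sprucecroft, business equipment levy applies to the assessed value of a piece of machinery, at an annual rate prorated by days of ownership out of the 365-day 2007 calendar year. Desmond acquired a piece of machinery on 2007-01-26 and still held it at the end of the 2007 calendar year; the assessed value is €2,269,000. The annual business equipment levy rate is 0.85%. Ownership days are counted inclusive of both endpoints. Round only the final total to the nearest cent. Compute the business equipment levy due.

Days held (2007-01-26 to 2007-12-31): 340 out of 365
Tax = €2,269,000 × 0.85% × 340/365 = €17,965.5068

€17,965.51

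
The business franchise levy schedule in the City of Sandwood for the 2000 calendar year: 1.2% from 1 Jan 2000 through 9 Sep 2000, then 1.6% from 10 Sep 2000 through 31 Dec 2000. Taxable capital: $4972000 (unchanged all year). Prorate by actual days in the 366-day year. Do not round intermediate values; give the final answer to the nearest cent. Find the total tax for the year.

$65804.28

1 Jan – 9 Sep 2000: 253 days at 1.2% → $4972000 × 1.2% × 253/366 = $41243.1475
10 Sep – 31 Dec 2000: 113 days at 1.6% → $4972000 × 1.6% × 113/366 = $24561.1366
Total = $65804.2842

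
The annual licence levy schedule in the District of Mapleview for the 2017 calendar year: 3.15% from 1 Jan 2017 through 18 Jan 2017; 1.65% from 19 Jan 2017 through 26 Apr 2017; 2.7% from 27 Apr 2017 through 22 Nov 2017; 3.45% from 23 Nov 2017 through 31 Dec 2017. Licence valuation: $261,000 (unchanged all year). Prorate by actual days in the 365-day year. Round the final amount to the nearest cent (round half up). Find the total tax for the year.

1 Jan – 18 Jan 2017: 18 days at 3.15% → $261,000 × 3.15% × 18/365 = $405.4438
19 Jan – 26 Apr 2017: 98 days at 1.65% → $261,000 × 1.65% × 98/365 = $1,156.2658
27 Apr – 22 Nov 2017: 210 days at 2.7% → $261,000 × 2.7% × 210/365 = $4,054.4384
23 Nov – 31 Dec 2017: 39 days at 3.45% → $261,000 × 3.45% × 39/365 = $962.1247
Total = $6,578.2726

$6,578.27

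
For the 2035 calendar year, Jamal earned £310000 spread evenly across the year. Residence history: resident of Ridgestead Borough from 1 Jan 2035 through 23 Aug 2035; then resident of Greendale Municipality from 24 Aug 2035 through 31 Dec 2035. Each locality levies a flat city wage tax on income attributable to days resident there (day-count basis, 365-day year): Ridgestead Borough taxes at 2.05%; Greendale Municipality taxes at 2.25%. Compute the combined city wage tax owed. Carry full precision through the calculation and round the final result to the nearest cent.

£6575.82

Ridgestead Borough, 1 Jan – 23 Aug 2035: 235 days → £310000 × 2.05% × 235/365 = £4091.5753
Greendale Municipality, 24 Aug – 31 Dec 2035: 130 days → £310000 × 2.25% × 130/365 = £2484.2466
Total = £6575.8219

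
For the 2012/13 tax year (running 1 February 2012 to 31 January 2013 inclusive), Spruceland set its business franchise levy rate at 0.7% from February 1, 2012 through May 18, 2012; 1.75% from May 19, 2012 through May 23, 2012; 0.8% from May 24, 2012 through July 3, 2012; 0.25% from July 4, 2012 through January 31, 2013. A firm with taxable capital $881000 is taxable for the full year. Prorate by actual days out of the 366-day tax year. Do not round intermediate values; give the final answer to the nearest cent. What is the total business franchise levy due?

$4095.69

February 1 – May 18, 2012: 108 days at 0.7% → $881000 × 0.7% × 108/366 = $1819.7705
May 19 – May 23, 2012: 5 days at 1.75% → $881000 × 1.75% × 5/366 = $210.6216
May 24 – July 3, 2012: 41 days at 0.8% → $881000 × 0.8% × 41/366 = $789.5301
July 4, 2012 – January 31, 2013: 212 days at 0.25% → $881000 × 0.25% × 212/366 = $1275.7650
Total = $4095.6872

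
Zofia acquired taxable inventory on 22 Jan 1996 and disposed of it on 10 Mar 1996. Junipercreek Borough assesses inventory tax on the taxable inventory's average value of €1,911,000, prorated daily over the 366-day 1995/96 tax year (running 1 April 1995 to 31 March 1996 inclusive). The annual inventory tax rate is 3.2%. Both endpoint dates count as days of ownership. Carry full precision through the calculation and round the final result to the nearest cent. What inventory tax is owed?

€8,187.02

Days held (22 Jan – 10 Mar 1996): 49 out of 366
Tax = €1,911,000 × 3.2% × 49/366 = €8,187.0164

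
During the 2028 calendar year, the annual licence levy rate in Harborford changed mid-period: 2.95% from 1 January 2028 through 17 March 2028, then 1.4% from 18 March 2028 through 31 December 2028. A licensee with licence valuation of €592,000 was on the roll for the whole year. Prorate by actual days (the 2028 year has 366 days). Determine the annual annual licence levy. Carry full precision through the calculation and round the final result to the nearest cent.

1 January – 17 March 2028: 77 days at 2.95% → €592,000 × 2.95% × 77/366 = €3,674.1202
18 March – 31 December 2028: 289 days at 1.4% → €592,000 × 1.4% × 289/366 = €6,544.3497
Total = €10,218.4699

€10,218.47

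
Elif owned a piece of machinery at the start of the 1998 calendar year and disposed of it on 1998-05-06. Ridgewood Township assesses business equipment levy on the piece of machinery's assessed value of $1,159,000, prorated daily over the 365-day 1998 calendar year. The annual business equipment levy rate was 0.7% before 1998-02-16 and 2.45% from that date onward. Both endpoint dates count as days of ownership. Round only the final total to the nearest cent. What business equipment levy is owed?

$7,246.13

1998-01-01 to 1998-02-15: 46 days at 0.7% → $1,159,000 × 0.7% × 46/365 = $1,022.4603
1998-02-16 to 1998-05-06: 80 days at 2.45% → $1,159,000 × 2.45% × 80/365 = $6,223.6712
Total = $7,246.1315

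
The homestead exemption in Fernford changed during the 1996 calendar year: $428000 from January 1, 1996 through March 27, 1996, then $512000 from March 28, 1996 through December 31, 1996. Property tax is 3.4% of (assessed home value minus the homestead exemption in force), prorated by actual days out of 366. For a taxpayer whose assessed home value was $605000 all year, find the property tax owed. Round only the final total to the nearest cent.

January 1 – March 27, 1996: 87 days, exemption $428000 → ($605000 − $428000) × 3.4% × 87/366 = $1430.5082
March 28 – December 31, 1996: 279 days, exemption $512000 → ($605000 − $512000) × 3.4% × 279/366 = $2410.3770
Total = $3840.8852

$3840.89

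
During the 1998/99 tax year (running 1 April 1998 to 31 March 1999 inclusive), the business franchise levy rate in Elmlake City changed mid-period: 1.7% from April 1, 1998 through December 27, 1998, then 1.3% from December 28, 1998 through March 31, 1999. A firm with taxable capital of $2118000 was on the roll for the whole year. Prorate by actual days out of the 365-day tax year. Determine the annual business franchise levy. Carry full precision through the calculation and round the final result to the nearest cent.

$33824.17

April 1 – December 27, 1998: 271 days at 1.7% → $2118000 × 1.7% × 271/365 = $26733.2219
December 28, 1998 – March 31, 1999: 94 days at 1.3% → $2118000 × 1.3% × 94/365 = $7090.9479
Total = $33824.1699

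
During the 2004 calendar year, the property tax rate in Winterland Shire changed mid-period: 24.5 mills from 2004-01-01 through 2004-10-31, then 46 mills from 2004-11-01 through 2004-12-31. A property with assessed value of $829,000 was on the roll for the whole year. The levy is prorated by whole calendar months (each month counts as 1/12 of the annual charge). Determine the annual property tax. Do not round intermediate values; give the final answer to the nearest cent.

2004-01-01 to 2004-10-31: 10 months at 24.5 mills → $829,000 × 2.45% × 10/12 = $16,925.4167
2004-11-01 to 2004-12-31: 2 months at 46 mills → $829,000 × 4.6% × 2/12 = $6,355.6667
Total = $23,281.0833

$23,281.08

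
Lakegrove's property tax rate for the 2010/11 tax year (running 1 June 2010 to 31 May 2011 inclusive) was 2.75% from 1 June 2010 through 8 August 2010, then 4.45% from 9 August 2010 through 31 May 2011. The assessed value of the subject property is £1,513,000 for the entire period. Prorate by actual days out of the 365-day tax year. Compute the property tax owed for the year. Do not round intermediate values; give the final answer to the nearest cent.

1 June – 8 August 2010: 69 days at 2.75% → £1,513,000 × 2.75% × 69/365 = £7,865.5274
9 August 2010 – 31 May 2011: 296 days at 4.45% → £1,513,000 × 4.45% × 296/365 = £54,600.6466
Total = £62,466.1740

£62,466.17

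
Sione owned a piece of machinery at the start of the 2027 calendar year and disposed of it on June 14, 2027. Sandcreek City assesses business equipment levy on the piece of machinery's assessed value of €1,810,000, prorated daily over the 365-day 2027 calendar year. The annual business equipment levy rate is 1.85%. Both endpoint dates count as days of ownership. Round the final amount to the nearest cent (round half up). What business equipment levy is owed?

€15,137.05

Days held (January 1 – June 14, 2027): 165 out of 365
Tax = €1,810,000 × 1.85% × 165/365 = €15,137.0548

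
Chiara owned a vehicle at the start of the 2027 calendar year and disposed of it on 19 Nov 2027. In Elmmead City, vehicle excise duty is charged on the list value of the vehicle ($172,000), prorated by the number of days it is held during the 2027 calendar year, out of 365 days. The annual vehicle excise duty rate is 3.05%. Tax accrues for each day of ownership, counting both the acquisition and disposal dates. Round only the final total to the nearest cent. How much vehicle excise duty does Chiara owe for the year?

Days held (1 Jan – 19 Nov 2027): 323 out of 365
Tax = $172,000 × 3.05% × 323/365 = $4,642.3507

$4,642.35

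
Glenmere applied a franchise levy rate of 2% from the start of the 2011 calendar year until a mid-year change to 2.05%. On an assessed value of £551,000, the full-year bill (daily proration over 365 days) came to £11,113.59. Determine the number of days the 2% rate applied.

Let d = days at the first rate; then 365 − d days at the second rate.
£551,000 × [2%·d + 2.05%·(365−d)] / 365 = £11,113.59
Solving gives d = 241, so the new rate took effect on 30 August 2011.

241 days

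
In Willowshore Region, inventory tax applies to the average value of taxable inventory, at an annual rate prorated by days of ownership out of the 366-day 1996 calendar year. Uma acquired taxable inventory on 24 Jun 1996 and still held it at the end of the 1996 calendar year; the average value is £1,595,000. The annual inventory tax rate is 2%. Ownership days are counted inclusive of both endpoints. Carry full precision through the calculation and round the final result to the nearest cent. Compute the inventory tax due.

Days held (24 Jun – 31 Dec 1996): 191 out of 366
Tax = £1,595,000 × 2% × 191/366 = £16,647.2678

£16,647.27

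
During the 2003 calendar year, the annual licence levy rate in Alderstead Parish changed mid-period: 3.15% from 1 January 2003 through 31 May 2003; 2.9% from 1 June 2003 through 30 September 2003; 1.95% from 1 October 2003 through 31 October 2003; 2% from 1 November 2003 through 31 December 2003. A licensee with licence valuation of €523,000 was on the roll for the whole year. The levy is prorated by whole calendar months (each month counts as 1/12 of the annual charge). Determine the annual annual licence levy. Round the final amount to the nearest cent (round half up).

€14,513.25

1 January – 31 May 2003: 5 months at 3.15% → €523,000 × 3.15% × 5/12 = €6,864.3750
1 June – 30 September 2003: 4 months at 2.9% → €523,000 × 2.9% × 4/12 = €5,055.6667
1 October – 31 October 2003: 1 month at 1.95% → €523,000 × 1.95% × 1/12 = €849.8750
1 November – 31 December 2003: 2 months at 2% → €523,000 × 2% × 2/12 = €1,743.3333
Total = €14,513.2500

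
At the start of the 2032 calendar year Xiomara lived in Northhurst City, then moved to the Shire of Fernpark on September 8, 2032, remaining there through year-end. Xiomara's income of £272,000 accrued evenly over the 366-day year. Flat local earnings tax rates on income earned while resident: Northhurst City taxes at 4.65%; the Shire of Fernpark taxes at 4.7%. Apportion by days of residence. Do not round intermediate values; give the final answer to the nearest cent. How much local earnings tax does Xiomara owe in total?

£12,690.73

Northhurst City, January 1 – September 7, 2032: 251 days → £272,000 × 4.65% × 251/366 = £8,673.9016
The Shire of Fernpark, September 8 – December 31, 2032: 115 days → £272,000 × 4.7% × 115/366 = £4,016.8306
Total = £12,690.7322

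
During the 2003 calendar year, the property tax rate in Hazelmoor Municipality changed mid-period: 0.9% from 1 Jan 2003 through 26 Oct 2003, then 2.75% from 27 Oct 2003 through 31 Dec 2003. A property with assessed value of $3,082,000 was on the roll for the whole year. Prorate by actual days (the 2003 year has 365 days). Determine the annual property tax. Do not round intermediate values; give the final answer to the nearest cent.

1 Jan – 26 Oct 2003: 299 days at 0.9% → $3,082,000 × 0.9% × 299/365 = $22,722.3616
27 Oct – 31 Dec 2003: 66 days at 2.75% → $3,082,000 × 2.75% × 66/365 = $15,325.5616
Total = $38,047.9233

$38,047.92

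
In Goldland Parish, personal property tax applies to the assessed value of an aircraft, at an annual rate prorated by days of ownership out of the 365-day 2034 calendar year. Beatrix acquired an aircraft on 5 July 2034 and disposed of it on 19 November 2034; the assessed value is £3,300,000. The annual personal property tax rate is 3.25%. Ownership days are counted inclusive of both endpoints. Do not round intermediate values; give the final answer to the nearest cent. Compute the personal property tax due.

£40,549.32

Days held (5 July – 19 November 2034): 138 out of 365
Tax = £3,300,000 × 3.25% × 138/365 = £40,549.3151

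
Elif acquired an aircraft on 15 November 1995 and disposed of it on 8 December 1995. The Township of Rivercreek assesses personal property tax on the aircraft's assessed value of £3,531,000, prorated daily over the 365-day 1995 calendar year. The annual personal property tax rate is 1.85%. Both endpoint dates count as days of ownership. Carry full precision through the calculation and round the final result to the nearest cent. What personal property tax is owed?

Days held (15 November – 8 December 1995): 24 out of 365
Tax = £3,531,000 × 1.85% × 24/365 = £4,295.2438

£4,295.24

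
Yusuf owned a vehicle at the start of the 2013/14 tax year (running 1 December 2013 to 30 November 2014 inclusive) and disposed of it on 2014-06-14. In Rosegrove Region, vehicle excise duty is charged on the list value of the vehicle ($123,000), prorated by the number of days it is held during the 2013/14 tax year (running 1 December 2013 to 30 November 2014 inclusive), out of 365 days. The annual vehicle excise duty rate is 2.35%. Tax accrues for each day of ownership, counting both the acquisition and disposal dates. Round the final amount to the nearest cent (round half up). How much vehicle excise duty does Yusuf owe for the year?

$1,552.16

Days held (2013-12-01 to 2014-06-14): 196 out of 365
Tax = $123,000 × 2.35% × 196/365 = $1,552.1589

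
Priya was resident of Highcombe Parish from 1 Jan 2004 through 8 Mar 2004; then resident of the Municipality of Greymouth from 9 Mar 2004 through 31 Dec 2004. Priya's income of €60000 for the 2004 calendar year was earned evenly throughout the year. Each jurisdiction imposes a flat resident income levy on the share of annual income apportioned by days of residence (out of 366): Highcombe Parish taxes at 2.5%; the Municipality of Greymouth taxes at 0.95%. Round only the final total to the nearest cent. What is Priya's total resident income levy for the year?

€742.79

Highcombe Parish, 1 Jan – 8 Mar 2004: 68 days → €60000 × 2.5% × 68/366 = €278.6885
The Municipality of Greymouth, 9 Mar – 31 Dec 2004: 298 days → €60000 × 0.95% × 298/366 = €464.0984
Total = €742.7869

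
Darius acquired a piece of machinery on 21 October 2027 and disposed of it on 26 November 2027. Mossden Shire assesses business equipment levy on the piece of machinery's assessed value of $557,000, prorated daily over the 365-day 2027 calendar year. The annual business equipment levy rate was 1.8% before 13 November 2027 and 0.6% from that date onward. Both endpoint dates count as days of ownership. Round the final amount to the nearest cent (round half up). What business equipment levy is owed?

21 October – 12 November 2027: 23 days at 1.8% → $557,000 × 1.8% × 23/365 = $631.7753
13 November – 26 November 2027: 14 days at 0.6% → $557,000 × 0.6% × 14/365 = $128.1863
Total = $759.9616

$759.96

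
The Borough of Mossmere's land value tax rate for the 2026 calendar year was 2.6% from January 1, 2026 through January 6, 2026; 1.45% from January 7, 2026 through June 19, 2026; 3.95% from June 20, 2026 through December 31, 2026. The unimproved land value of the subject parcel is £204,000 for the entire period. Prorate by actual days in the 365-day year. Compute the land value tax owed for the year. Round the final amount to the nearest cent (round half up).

January 1 – January 6, 2026: 6 days at 2.6% → £204,000 × 2.6% × 6/365 = £87.1890
January 7 – June 19, 2026: 164 days at 1.45% → £204,000 × 1.45% × 164/365 = £1,329.0740
June 20 – December 31, 2026: 195 days at 3.95% → £204,000 × 3.95% × 195/365 = £4,304.9589
Total = £5,721.2219

£5,721.22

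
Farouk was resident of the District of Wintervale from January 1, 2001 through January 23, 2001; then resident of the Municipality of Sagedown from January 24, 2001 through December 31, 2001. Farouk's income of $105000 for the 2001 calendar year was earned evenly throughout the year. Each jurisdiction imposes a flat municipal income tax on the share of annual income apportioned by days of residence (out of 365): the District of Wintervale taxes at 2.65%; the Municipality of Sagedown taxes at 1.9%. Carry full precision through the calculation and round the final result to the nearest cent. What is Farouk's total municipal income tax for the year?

The District of Wintervale, January 1 – January 23, 2001: 23 days → $105000 × 2.65% × 23/365 = $175.3356
The Municipality of Sagedown, January 24 – December 31, 2001: 342 days → $105000 × 1.9% × 342/365 = $1869.2877
Total = $2044.6233

$2044.62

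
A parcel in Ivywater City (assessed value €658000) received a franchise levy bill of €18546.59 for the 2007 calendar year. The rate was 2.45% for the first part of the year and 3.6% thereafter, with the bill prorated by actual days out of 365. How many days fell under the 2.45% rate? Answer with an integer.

248 days

Let d = days at the first rate; then 365 − d days at the second rate.
€658000 × [2.45%·d + 3.6%·(365−d)] / 365 = €18546.59
Solving gives d = 248, so the new rate took effect on 6 September 2007.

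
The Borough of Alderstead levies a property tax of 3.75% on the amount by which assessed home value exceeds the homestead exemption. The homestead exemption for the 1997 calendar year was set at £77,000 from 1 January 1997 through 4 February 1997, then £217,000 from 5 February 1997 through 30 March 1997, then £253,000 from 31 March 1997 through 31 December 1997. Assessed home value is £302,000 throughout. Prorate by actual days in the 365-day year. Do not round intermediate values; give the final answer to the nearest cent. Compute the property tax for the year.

£2,670.10

1 January – 4 February 1997: 35 days, exemption £77,000 → (£302,000 − £77,000) × 3.75% × 35/365 = £809.0753
5 February – 30 March 1997: 54 days, exemption £217,000 → (£302,000 − £217,000) × 3.75% × 54/365 = £471.5753
31 March – 31 December 1997: 276 days, exemption £253,000 → (£302,000 − £253,000) × 3.75% × 276/365 = £1,389.4521
Total = £2,670.1027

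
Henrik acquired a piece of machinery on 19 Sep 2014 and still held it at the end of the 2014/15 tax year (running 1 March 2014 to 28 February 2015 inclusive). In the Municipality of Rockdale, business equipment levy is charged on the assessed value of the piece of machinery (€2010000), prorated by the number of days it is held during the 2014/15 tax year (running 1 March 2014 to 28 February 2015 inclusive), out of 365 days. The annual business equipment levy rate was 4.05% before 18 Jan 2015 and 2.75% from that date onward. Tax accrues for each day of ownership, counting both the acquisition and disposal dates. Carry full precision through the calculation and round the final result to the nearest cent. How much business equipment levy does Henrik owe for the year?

€33346.73

19 Sep 2014 – 17 Jan 2015: 121 days at 4.05% → €2010000 × 4.05% × 121/365 = €26986.3151
18 Jan – 28 Feb 2015: 42 days at 2.75% → €2010000 × 2.75% × 42/365 = €6360.4110
Total = €33346.7260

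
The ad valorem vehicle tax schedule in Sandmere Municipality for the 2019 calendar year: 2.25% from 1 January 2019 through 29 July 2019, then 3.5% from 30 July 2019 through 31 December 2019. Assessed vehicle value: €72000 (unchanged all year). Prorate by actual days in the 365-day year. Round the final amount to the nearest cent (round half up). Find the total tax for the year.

1 January – 29 July 2019: 210 days at 2.25% → €72000 × 2.25% × 210/365 = €932.0548
30 July – 31 December 2019: 155 days at 3.5% → €72000 × 3.5% × 155/365 = €1070.1370
Total = €2002.1918

€2002.19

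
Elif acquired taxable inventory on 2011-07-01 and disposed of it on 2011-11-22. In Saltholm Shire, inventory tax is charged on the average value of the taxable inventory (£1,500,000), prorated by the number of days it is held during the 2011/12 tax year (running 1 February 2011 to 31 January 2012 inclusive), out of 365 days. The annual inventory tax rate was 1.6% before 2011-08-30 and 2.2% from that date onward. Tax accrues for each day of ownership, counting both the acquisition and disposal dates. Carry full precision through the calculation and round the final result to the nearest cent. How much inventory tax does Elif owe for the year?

£11,630.14

2011-07-01 to 2011-08-29: 60 days at 1.6% → £1,500,000 × 1.6% × 60/365 = £3,945.2055
2011-08-30 to 2011-11-22: 85 days at 2.2% → £1,500,000 × 2.2% × 85/365 = £7,684.9315
Total = £11,630.1370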